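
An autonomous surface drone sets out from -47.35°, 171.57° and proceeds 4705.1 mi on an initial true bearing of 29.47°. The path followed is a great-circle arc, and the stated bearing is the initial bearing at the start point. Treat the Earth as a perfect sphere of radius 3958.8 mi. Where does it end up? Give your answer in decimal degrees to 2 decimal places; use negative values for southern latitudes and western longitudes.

latitude 15.84°, longitude -160.11°

δ = 4705.1/3958.8 = 1.188517 rad (68.0970°).
Converting: φ₁ = -0.826413 rad, θ = 0.514349 rad.
Applying the spherical law of cosines for sides, sin φ₂ = sin φ₁ cos δ + cos φ₁ sin δ cos θ = 0.272908, so φ₂ = 15.84°.
For the longitude increment, Δλ = atan2( sin θ sin δ cos φ₁, cos δ − sin φ₁ sin φ₂ ) = atan2(0.309257, 0.573762) = 28.32°.
λ₂ = 171.57° + 28.32° = 199.89°, normalized to (−180°, 180°] → -160.11°.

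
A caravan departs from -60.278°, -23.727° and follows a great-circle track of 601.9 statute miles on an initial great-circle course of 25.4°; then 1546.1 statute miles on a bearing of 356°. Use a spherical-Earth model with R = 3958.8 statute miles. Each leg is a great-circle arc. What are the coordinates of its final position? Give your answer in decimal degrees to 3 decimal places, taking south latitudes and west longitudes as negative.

latitude -29.902°, longitude -19.392°

Apply the spherical direct solution leg by leg, carrying full precision between legs.
Leg 1: from (-60.278°, -23.727°), δ = 601.9/3958.8 = 0.152041 rad, θ = 25.4° → φ = -52.241°, λ = -17.637°.
Leg 2: from (-52.241°, -17.637°), δ = 1546.1/3958.8 = 0.390548 rad, θ = 356° → φ = -29.902°, λ = -19.392°.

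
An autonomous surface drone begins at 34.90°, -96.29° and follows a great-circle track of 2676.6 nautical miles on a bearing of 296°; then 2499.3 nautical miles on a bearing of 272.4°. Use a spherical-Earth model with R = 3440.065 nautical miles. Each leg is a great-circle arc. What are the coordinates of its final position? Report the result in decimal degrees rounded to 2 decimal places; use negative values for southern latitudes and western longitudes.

latitude 30.94°, longitude 155.91°

Apply the spherical direct solution leg by leg, carrying full precision between legs.
Leg 1: from (34.90°, -96.29°), δ = 2676.6/3440.065 = 0.778067 rad, θ = 296° → φ = 41.29°, λ = -153.39°.
Leg 2: from (41.29°, -153.39°), δ = 2499.3/3440.065 = 0.726527 rad, θ = 272.4° → φ = 30.94°, λ = 155.91°.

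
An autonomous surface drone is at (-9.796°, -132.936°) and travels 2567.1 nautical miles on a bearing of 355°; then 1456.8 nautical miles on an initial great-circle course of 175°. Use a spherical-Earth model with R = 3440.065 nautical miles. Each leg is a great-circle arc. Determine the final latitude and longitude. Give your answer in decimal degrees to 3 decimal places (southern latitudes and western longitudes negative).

latitude 8.599°, longitude -134.896°

Apply the spherical direct solution leg by leg, carrying full precision between legs.
Leg 1: from (-9.796°, -132.936°), δ = 2567.1/3440.065 = 0.746236 rad, θ = 355° → φ = 32.787°, λ = -136.972°.
Leg 2: from (32.787°, -136.972°), δ = 1456.8/3440.065 = 0.423480 rad, θ = 175° → φ = 8.599°, λ = -134.896°.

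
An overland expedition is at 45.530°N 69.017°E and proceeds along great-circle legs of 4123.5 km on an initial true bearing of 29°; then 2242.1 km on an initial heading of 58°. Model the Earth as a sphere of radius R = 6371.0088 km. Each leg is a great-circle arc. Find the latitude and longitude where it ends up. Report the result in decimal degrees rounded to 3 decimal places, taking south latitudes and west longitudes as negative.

Apply the spherical direct solution leg by leg, carrying full precision between legs.
Leg 1: from (45.530°, 69.017°), δ = 4123.5/6371.0088 = 0.647229 rad, θ = 29° → φ = 69.841°, λ = 127.039°.
Leg 2: from (69.841°, 127.039°), δ = 2242.1/6371.0088 = 0.351922 rad, θ = 58° → φ = 70.762°, λ = -170.439°.

latitude 70.762°, longitude -170.439°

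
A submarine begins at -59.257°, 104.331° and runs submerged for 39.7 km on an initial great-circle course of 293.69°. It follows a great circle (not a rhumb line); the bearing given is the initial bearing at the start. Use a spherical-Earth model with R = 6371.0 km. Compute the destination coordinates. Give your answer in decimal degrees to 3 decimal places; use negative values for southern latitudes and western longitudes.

latitude -59.112°, longitude 103.694°

Central angle δ = d/R = 0.006231 rad.
Converting: φ₁ = -1.034230 rad, θ = 5.125857 rad.
sin φ₂ = sin φ₁ cos δ + cos φ₁ sin δ cos θ = (-0.859469)(0.999981) + (0.511188)(0.006231)(0.401788) = -0.858172
φ₂ = asin(-0.858172) = -1.031699 rad = -59.112°.
For the longitude increment, Δλ = atan2( sin θ sin δ cos φ₁, cos δ − sin φ₁ sin φ₂ ) = atan2(-0.002917, 0.262408) = -0.637°.
λ₂ = λ₁ + Δλ = 103.694°.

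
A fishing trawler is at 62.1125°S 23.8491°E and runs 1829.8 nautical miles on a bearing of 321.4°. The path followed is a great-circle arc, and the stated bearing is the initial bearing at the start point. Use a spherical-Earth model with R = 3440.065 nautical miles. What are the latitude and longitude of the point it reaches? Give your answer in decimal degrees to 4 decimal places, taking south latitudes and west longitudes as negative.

Central angle δ = d/R = 0.531909 rad.
Converting: φ₁ = -1.084068 rad, θ = 5.609488 rad.
sin φ₂ = sin φ₁ cos δ + cos φ₁ sin δ cos θ = (-0.883868)(0.861841) + (0.467737)(0.507179)(0.781520) = -0.576356
φ₂ = asin(-0.576356) = -0.614262 rad = -35.1946°.
For the longitude increment, Δλ = atan2( sin θ sin δ cos φ₁, cos δ − sin φ₁ sin φ₂ ) = atan2(-0.148001, 0.352418) = -22.7803°.
λ₂ = λ₁ + Δλ = 1.0688°.

latitude -35.1946°, longitude 1.0688°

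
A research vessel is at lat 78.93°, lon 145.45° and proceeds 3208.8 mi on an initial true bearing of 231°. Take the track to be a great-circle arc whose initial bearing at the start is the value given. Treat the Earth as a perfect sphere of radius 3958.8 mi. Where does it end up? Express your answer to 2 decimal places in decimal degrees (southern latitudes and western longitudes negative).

δ = 3208.8/3958.8 = 0.810549 rad (46.4410°).
Converting: φ₁ = 1.377588 rad, θ = 4.031711 rad.
sin φ₂ = sin φ₁ cos δ + cos φ₁ sin δ cos θ = (0.981393)(0.689101) + (0.192008)(0.724665)(-0.629320) = 0.588714
φ₂ = asin(0.588714) = 0.629468 rad = 36.07°.
Then Δλ = atan2(-0.108133, 0.111341) = -0.770786 rad, from sin θ sin δ cos φ₁ over cos δ − sin φ₁ sin φ₂.
λ₂ = λ₁ + Δλ = 101.29°.

latitude 36.07°, longitude 101.29°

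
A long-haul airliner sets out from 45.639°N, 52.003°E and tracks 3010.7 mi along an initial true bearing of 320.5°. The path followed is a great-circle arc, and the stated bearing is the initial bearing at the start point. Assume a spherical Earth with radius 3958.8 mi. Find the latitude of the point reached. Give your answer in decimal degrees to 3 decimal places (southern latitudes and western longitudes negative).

The arc subtends δ = 3010.7/3958.8 = 0.760508 rad at the centre.
With φ₁ = 45.639° = 0.796551 rad and θ = 320.5° = 5.593780 rad:
Applying the spherical law of cosines for sides, sin φ₂ = sin φ₁ cos δ + cos φ₁ sin δ cos θ = 0.889843, so φ₂ = 62.854°.
Then Δλ = atan2(-0.306549, 0.088293) = -1.290363 rad, from sin θ sin δ cos φ₁ over cos δ − sin φ₁ sin φ₂.
λ₂ = 52.003° + -73.932° = -21.929°.

latitude 62.854°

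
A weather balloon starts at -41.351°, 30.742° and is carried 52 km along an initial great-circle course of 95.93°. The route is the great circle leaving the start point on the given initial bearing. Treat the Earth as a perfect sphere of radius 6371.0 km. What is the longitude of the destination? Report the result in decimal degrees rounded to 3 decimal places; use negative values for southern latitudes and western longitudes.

longitude 31.362°

The arc subtends δ = 52/6371 = 0.008162 rad at the centre.
Converting: φ₁ = -0.721711 rad, θ = 1.674294 rad.
Applying the spherical law of cosines for sides, sin φ₂ = sin φ₁ cos δ + cos φ₁ sin δ cos θ = -0.661281, so φ₂ = -41.398°.
Then Δλ = atan2(0.006094, 0.563078) = 0.010823 rad, from sin θ sin δ cos φ₁ over cos δ − sin φ₁ sin φ₂.
λ₂ = 30.742° + 0.620° = 31.362°.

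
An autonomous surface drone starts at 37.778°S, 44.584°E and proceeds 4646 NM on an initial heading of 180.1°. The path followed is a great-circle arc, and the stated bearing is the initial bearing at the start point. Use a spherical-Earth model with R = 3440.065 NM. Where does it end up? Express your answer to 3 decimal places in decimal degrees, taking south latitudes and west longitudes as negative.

Angular distance δ = d/R = 4646 / 3440.065 = 1.350556 rad.
Start latitude φ₁ = -0.659350 rad; initial bearing θ = 3.143338 rad.
sin φ₂ = sin φ₁ cos δ + cos φ₁ sin δ cos θ = (-0.612604)(0.218464) + (0.790390)(0.975845)(-0.999998) = -0.905129
φ₂ = asin(-0.905129) = -1.131684 rad = -64.841°.
For the longitude increment, Δλ = atan2( sin θ sin δ cos φ₁, cos δ − sin φ₁ sin φ₂ ) = atan2(-0.001346, -0.336021) = -179.770°.
λ₂ = λ₁ + Δλ = -135.186°.

latitude -64.841°, longitude -135.186°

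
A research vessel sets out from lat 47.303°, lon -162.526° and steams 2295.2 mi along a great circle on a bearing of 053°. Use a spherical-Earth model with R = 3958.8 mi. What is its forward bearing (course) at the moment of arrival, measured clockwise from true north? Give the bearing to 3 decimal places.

Angular distance δ = d/R = 2295.2 / 3958.8 = 0.579772 rad.
Start latitude φ₁ = 0.825593 rad; initial bearing θ = 0.925025 rad.
Applying the spherical law of cosines for sides, sin φ₂ = sin φ₁ cos δ + cos φ₁ sin δ cos θ = 0.838423, so φ₂ = 56.974°.
Δλ = atan2( sin θ sin δ cos φ₁ , cos δ − sin φ₁ sin φ₂ ) = atan2(0.296691, 0.220389) = 0.931904 rad = 53.394°.
λ₂ = -162.526° + 53.394° = -109.132°.
The forward bearing on arrival equals the back-azimuth from the destination plus 180°.
Back-azimuth from P₂ (56.974°, -109.132°) to P₁ (47.303°, -162.526°), with Δλ' = λ₁ − λ₂ = -53.394°: atan2( sin Δλ' cos φ₁ , cos φ₂ sin φ₁ − sin φ₂ cos φ₁ cos Δλ' ) = 276.449°.
Final bearing = (276.449° + 180°) mod 360° = 96.449°.

final bearing 96.449°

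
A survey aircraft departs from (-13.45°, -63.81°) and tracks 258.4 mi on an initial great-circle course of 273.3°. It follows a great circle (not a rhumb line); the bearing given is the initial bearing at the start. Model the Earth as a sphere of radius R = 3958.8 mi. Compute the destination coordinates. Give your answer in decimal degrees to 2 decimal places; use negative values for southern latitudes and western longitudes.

The arc subtends δ = 258.4/3958.8 = 0.065272 rad at the centre.
Start latitude φ₁ = -0.234747 rad; initial bearing θ = 4.769985 rad.
Applying the spherical law of cosines for sides, sin φ₂ = sin φ₁ cos δ + cos φ₁ sin δ cos θ = -0.228450, so φ₂ = -13.21°.
Δλ = atan2( sin θ sin δ cos φ₁ , cos δ − sin φ₁ sin φ₂ ) = atan2(-0.063332, 0.944734) = -0.066937 rad = -3.84°.
λ₂ = -63.81° + -3.84° = -67.65°.

latitude -13.21°, longitude -67.65°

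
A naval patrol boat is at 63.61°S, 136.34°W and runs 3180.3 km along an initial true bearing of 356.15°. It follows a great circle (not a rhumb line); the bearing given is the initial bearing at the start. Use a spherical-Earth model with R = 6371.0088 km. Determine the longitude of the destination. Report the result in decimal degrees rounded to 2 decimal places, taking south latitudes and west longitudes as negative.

δ = 3180.3/6371.0088 = 0.499183 rad (28.6011°).
With φ₁ = -63.61° = -1.110204 rad and θ = 356.15° = 6.215990 rad:
Applying the spherical law of cosines for sides, sin φ₂ = sin φ₁ cos δ + cos φ₁ sin δ cos θ = -0.574184, so φ₂ = -35.04°.
For the longitude increment, Δλ = atan2( sin θ sin δ cos φ₁, cos δ − sin φ₁ sin φ₂ ) = atan2(-0.014287, 0.363626) = -2.25°.
λ₂ = λ₁ + Δλ = -138.59°.

longitude -138.59°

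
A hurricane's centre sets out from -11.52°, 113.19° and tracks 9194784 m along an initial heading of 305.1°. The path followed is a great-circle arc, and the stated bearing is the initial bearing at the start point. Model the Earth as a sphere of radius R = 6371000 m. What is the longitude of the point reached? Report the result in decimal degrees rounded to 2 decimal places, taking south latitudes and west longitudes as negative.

Central angle δ = d/R = 1.443225 rad.
Start latitude φ₁ = -0.201062 rad; initial bearing θ = 5.325000 rad.
sin φ₂ = sin φ₁ cos δ + cos φ₁ sin δ cos θ = (-0.199710)(0.127226) + (0.979855)(0.991874)(0.575005) = 0.533435
φ₂ = asin(0.533435) = 0.562656 rad = 32.24°.
Then Δλ = atan2(-0.795154, 0.233758) = -1.284873 rad, from sin θ sin δ cos φ₁ over cos δ − sin φ₁ sin φ₂.
Hence λ₂ = 113.19° + -73.62° = 39.57°.

longitude 39.57°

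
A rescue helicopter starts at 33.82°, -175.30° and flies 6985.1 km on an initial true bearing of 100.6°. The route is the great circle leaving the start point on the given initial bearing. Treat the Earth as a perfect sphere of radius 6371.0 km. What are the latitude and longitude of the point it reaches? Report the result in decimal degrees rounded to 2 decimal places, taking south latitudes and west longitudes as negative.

δ = 6985.1/6371 = 1.096390 rad (62.8185°).
Converting: φ₁ = 0.590270 rad, θ = 1.755801 rad.
Applying the spherical law of cosines for sides, sin φ₂ = sin φ₁ cos δ + cos φ₁ sin δ cos θ = 0.118307, so φ₂ = 6.79°.
Δλ = atan2( sin θ sin δ cos φ₁ , cos δ − sin φ₁ sin φ₂ ) = atan2(0.726430, 0.390963) = 1.077059 rad = 61.71°.
λ₂ = λ₁ + Δλ = -113.59°.

latitude 6.79°, longitude -113.59°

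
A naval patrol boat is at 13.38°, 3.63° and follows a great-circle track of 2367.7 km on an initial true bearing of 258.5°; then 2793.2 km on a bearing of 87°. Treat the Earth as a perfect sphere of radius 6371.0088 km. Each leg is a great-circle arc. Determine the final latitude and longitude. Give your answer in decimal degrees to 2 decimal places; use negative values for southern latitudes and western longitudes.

Apply the spherical direct solution leg by leg, carrying full precision between legs.
Leg 1: from (13.38°, 3.63°), δ = 2367.7/6371.0088 = 0.371637 rad, θ = 258.5° → φ = 8.35°, λ = -17.45°.
Leg 2: from (8.35°, -17.45°), δ = 2793.2/6371.0088 = 0.438424 rad, θ = 87° → φ = 8.83°, λ = 7.96°.

latitude 8.83°, longitude 7.96°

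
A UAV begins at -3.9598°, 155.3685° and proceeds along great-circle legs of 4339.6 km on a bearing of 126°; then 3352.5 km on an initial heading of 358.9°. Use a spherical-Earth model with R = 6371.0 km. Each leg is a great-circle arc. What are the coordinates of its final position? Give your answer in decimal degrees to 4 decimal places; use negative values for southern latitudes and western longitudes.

Apply the spherical direct solution leg by leg, carrying full precision between legs.
Leg 1: from (-3.9598°, 155.3685°), δ = 4339.6/6371 = 0.681149 rad, θ = 126° → φ = -25.0167°, λ = -170.4257°.
Leg 2: from (-25.0167°, -170.4257°), δ = 3352.5/6371 = 0.526213 rad, θ = 358.9° → φ = 5.1282°, λ = -170.9804°.

latitude 5.1282°, longitude -170.9804°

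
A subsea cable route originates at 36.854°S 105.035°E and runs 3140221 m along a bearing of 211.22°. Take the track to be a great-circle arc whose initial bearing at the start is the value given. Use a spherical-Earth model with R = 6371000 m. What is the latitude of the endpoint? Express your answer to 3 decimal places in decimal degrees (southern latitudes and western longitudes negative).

latitude -58.449°

Central angle δ = d/R = 0.492893 rad.
Converting: φ₁ = -0.643224 rad, θ = 3.686484 rad.
Destination latitude: φ₂ = arcsin( sin φ₁ cos δ + cos φ₁ sin δ cos θ ) = arcsin(-0.852175) = -58.449°.
For the longitude increment, Δλ = atan2( sin θ sin δ cos φ₁, cos δ − sin φ₁ sin φ₂ ) = atan2(-0.196248, 0.369852) = -27.951°.
λ₂ = 105.035° + -27.951° = 77.084°.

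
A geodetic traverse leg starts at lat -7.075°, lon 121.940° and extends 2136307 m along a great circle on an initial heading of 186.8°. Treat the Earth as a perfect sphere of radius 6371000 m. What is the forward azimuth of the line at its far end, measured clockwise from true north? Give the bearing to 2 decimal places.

Central angle δ = d/R = 0.335317 rad.
With φ₁ = -7.075° = -0.123482 rad and θ = 186.8° = 3.260275 rad:
Applying the spherical law of cosines for sides, sin φ₂ = sin φ₁ cos δ + cos φ₁ sin δ cos θ = -0.440575, so φ₂ = -26.141°.
For the longitude increment, Δλ = atan2( sin θ sin δ cos φ₁, cos δ − sin φ₁ sin φ₂ ) = atan2(-0.038666, 0.890041) = -2.488°.
Hence λ₂ = 121.940° + -2.488° = 119.452°.
The forward bearing on arrival equals the back-azimuth from the destination plus 180°.
Back-azimuth from P₂ (-26.14°, 119.45°) to P₁ (-7.08°, 121.94°), with Δλ' = λ₁ − λ₂ = 2.49°: atan2( sin Δλ' cos φ₁ , cos φ₂ sin φ₁ − sin φ₂ cos φ₁ cos Δλ' ) = 7.52°.
Final bearing = (7.52° + 180°) mod 360° = 187.52°.

final bearing 187.52°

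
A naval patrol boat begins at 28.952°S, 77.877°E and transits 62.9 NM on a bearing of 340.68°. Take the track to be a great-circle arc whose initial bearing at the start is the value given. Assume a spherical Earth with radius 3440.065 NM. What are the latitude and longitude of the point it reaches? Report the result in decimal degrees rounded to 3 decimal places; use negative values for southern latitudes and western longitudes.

Angular distance δ = d/R = 62.9 / 3440.065 = 0.018285 rad.
With φ₁ = -28.952° = -0.505308 rad and θ = 340.68° = 5.945988 rad:
Destination latitude: φ₂ = arcsin( sin φ₁ cos δ + cos φ₁ sin δ cos θ ) = arcsin(-0.468898) = -27.963°.
For the longitude increment, Δλ = atan2( sin θ sin δ cos φ₁, cos δ − sin φ₁ sin φ₂ ) = atan2(-0.005293, 0.772850) = -0.392°.
λ₂ = 77.877° + -0.392° = 77.485°.

latitude -27.963°, longitude 77.485°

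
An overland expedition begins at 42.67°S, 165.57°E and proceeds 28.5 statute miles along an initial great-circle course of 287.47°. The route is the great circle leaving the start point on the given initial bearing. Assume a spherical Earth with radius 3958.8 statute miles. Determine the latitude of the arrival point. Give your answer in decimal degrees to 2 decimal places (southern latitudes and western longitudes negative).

Central angle δ = d/R = 0.007199 rad.
Converting: φ₁ = -0.744732 rad, θ = 5.017298 rad.
sin φ₂ = sin φ₁ cos δ + cos φ₁ sin δ cos θ = (-0.677775)(0.999974) + (0.735270)(0.007199)(0.300206) = -0.676168
φ₂ = asin(-0.676168) = -0.742549 rad = -42.54°.
For the longitude increment, Δλ = atan2( sin θ sin δ cos φ₁, cos δ − sin φ₁ sin φ₂ ) = atan2(-0.005049, 0.541684) = -0.53°.
λ₂ = 165.57° + -0.53° = 165.04°.

latitude -42.54°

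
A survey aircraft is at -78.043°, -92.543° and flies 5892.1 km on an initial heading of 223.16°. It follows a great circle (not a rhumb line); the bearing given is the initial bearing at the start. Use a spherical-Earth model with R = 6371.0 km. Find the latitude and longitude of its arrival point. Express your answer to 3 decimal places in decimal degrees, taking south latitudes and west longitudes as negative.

The arc subtends δ = 5892.1/6371 = 0.924831 rad at the centre.
Start latitude φ₁ = -1.362107 rad; initial bearing θ = 3.894877 rad.
Applying the spherical law of cosines for sides, sin φ₂ = sin φ₁ cos δ + cos φ₁ sin δ cos θ = -0.709585, so φ₂ = -45.201°.
Then Δλ = atan2(-0.113164, -0.092220) = -2.254570 rad, from sin θ sin δ cos φ₁ over cos δ − sin φ₁ sin φ₂.
λ₂ = -92.543° + -129.177° = -221.720°, normalized to (−180°, 180°] → 138.280°.

latitude -45.201°, longitude 138.280°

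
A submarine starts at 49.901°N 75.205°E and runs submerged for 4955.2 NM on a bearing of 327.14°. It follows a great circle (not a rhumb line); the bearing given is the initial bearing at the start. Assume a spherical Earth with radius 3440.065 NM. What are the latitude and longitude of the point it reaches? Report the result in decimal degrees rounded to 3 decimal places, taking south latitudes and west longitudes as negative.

δ = 4955.2/3440.065 = 1.440438 rad (82.5310°).
Start latitude φ₁ = 0.870937 rad; initial bearing θ = 5.709670 rad.
Destination latitude: φ₂ = arcsin( sin φ₁ cos δ + cos φ₁ sin δ cos θ ) = arcsin(0.635895) = 39.486°.
For the longitude increment, Δλ = atan2( sin θ sin δ cos φ₁, cos δ − sin φ₁ sin φ₂ ) = atan2(-0.346521, -0.356427) = -135.807°.
λ₂ = 75.205° + -135.807° = -60.602°.

latitude 39.486°, longitude -60.602°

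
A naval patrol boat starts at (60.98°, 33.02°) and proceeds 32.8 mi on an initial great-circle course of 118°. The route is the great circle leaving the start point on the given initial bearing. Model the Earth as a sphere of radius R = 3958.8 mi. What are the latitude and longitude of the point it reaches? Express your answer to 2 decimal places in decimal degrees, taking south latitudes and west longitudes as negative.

latitude 60.75°, longitude 33.88°

Central angle δ = d/R = 0.008285 rad.
Converting: φ₁ = 1.064302 rad, θ = 2.059489 rad.
Applying the spherical law of cosines for sides, sin φ₂ = sin φ₁ cos δ + cos φ₁ sin δ cos θ = 0.872533, so φ₂ = 60.75°.
Then Δλ = atan2(0.003549, 0.236978) = 0.014974 rad, from sin θ sin δ cos φ₁ over cos δ − sin φ₁ sin φ₂.
λ₂ = 33.02° + 0.86° = 33.88°.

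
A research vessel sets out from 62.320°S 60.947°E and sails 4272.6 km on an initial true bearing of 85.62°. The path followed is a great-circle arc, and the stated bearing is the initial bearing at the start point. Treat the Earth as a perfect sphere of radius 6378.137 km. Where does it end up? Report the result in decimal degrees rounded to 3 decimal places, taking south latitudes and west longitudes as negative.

latitude -42.234°, longitude 117.681°

Angular distance δ = d/R = 4272.6 / 6378.137 = 0.669882 rad.
With φ₁ = -62.320° = -1.087689 rad and θ = 85.62° = 1.494351 rad:
Applying the spherical law of cosines for sides, sin φ₂ = sin φ₁ cos δ + cos φ₁ sin δ cos θ = -0.672155, so φ₂ = -42.234°.
Δλ = atan2( sin θ sin δ cos φ₁ , cos δ − sin φ₁ sin φ₂ ) = atan2(0.287583, 0.188664) = 0.990192 rad = 56.734°.
λ₂ = 60.947° + 56.734° = 117.681°.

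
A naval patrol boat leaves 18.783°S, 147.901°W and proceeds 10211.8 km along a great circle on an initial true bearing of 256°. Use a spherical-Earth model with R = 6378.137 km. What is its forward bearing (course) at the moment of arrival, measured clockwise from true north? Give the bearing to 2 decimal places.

The arc subtends δ = 10211.8/6378.137 = 1.601063 rad at the centre.
Start latitude φ₁ = -0.327825 rad; initial bearing θ = 4.468043 rad.
Destination latitude: φ₂ = arcsin( sin φ₁ cos δ + cos φ₁ sin δ cos θ ) = arcsin(-0.219189) = -12.661°.
Then Δλ = atan2(-0.918202, -0.100838) = -1.680179 rad, from sin θ sin δ cos φ₁ over cos δ − sin φ₁ sin φ₂.
λ₂ = -147.901° + -96.267° = -244.168°, normalized to (−180°, 180°] → 115.832°.
The forward bearing on arrival equals the back-azimuth from the destination plus 180°.
Back-azimuth from P₂ (-12.66°, 115.83°) to P₁ (-18.78°, -147.90°), with Δλ' = λ₁ − λ₂ = -263.73°: atan2( sin Δλ' cos φ₁ , cos φ₂ sin φ₁ − sin φ₂ cos φ₁ cos Δλ' ) = 109.69°.
Final bearing = (109.69° + 180°) mod 360° = 289.69°.

final bearing 289.69°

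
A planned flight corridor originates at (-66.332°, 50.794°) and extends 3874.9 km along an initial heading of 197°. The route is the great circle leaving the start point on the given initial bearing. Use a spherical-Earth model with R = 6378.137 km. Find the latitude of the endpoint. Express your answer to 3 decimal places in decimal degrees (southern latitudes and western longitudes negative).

δ = 3874.9/6378.137 = 0.607528 rad (34.8088°).
Start latitude φ₁ = -1.157712 rad; initial bearing θ = 3.438299 rad.
sin φ₂ = sin φ₁ cos δ + cos φ₁ sin δ cos θ = (-0.915887)(0.821061) + (0.401436)(0.570840)(-0.956305) = -0.971142
φ₂ = asin(-0.971142) = -1.329974 rad = -76.202°.
For the longitude increment, Δλ = atan2( sin θ sin δ cos φ₁, cos δ − sin φ₁ sin φ₂ ) = atan2(-0.066999, -0.068395) = -135.591°.
Hence λ₂ = 50.794° + -135.591° = -84.797°.

latitude -76.202°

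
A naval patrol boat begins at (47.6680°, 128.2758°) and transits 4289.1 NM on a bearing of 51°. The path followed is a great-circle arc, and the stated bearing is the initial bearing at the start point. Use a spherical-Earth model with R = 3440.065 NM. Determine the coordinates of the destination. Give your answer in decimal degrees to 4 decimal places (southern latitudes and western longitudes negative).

latitude 39.5754°, longitude -124.6245°

Angular distance δ = d/R = 4289.1 / 3440.065 = 1.246808 rad.
With φ₁ = 47.6680° = 0.831964 rad and θ = 51° = 0.890118 rad:
Destination latitude: φ₂ = arcsin( sin φ₁ cos δ + cos φ₁ sin δ cos θ ) = arcsin(0.637093) = 39.5754°.
Δλ = atan2( sin θ sin δ cos φ₁ , cos δ − sin φ₁ sin φ₂ ) = atan2(0.496122, -0.152624) = 1.869243 rad = 107.0997°.
λ₂ = 128.2758° + 107.0997° = 235.3755°, normalized to (−180°, 180°] → -124.6245°.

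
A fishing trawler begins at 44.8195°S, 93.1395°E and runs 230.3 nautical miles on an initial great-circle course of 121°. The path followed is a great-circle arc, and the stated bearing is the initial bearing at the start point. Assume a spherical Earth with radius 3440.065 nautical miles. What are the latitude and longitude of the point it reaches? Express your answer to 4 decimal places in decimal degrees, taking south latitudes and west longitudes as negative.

latitude -46.6969°, longitude 97.9353°

δ = 230.3/3440.065 = 0.066946 rad (3.8357°).
With φ₁ = -44.8195° = -0.782248 rad and θ = 121° = 2.111848 rad:
Destination latitude: φ₂ = arcsin( sin φ₁ cos δ + cos φ₁ sin δ cos θ ) = arcsin(-0.727736) = -46.6969°.
For the longitude increment, Δλ = atan2( sin θ sin δ cos φ₁, cos δ − sin φ₁ sin φ₂ ) = atan2(0.040674, 0.484796) = 4.7958°.
λ₂ = 93.1395° + 4.7958° = 97.9353°.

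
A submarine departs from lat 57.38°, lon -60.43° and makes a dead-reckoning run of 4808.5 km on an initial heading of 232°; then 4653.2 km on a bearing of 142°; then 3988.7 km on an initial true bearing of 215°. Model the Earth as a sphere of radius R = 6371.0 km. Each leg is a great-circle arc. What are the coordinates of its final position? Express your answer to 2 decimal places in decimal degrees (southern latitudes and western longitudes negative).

latitude -39.08°, longitude -97.14°

Apply the spherical direct solution leg by leg, carrying full precision between legs.
Leg 1: from (57.38°, -60.43°), δ = 4808.5/6371 = 0.754748 rad, θ = 232° → φ = 22.72°, λ = -96.25°.
Leg 2: from (22.72°, -96.25°), δ = 4653.2/6371 = 0.730372 rad, θ = 142° → φ = -11.38°, λ = -71.48°.
Leg 3: from (-11.38°, -71.48°), δ = 3988.7/6371 = 0.626071 rad, θ = 215° → φ = -39.08°, λ = -97.14°.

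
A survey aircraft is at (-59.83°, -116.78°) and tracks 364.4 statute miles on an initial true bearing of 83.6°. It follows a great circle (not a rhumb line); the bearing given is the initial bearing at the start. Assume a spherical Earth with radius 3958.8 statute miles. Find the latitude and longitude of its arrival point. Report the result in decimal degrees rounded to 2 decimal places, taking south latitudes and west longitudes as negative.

latitude -58.84°, longitude -106.61°

Central angle δ = d/R = 0.092048 rad.
Start latitude φ₁ = -1.044230 rad; initial bearing θ = 1.459095 rad.
Applying the spherical law of cosines for sides, sin φ₂ = sin φ₁ cos δ + cos φ₁ sin δ cos θ = -0.855729, so φ₂ = -58.84°.
Then Δλ = atan2(0.045907, 0.255956) = 0.177469 rad, from sin θ sin δ cos φ₁ over cos δ − sin φ₁ sin φ₂.
Hence λ₂ = -116.78° + 10.17° = -106.61°.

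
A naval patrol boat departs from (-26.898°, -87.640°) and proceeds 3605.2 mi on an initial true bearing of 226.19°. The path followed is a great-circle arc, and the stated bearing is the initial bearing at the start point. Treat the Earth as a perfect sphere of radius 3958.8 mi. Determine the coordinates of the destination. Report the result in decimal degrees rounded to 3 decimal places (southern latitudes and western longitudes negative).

latitude -49.915°, longitude -149.924°

δ = 3605.2/3958.8 = 0.910680 rad (52.1781°).
Start latitude φ₁ = -0.469459 rad; initial bearing θ = 3.947760 rad.
Destination latitude: φ₂ = arcsin( sin φ₁ cos δ + cos φ₁ sin δ cos θ ) = arcsin(-0.765095) = -49.915°.
Δλ = atan2( sin θ sin δ cos φ₁ , cos δ − sin φ₁ sin φ₂ ) = atan2(-0.508368, 0.267077) = -1.087066 rad = -62.284°.
λ₂ = -87.640° + -62.284° = -149.924°.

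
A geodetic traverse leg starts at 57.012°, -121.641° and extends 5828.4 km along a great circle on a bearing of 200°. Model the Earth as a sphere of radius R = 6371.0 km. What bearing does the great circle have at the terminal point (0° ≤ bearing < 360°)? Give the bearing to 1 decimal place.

δ = 5828.4/6371 = 0.914833 rad (52.4161°).
With φ₁ = 57.012° = 0.995047 rad and θ = 200° = 3.490659 rad:
Applying the spherical law of cosines for sides, sin φ₂ = sin φ₁ cos δ + cos φ₁ sin δ cos θ = 0.106149, so φ₂ = 6.093°.
Then Δλ = atan2(-0.147570, 0.520887) = -0.276071 rad, from sin θ sin δ cos φ₁ over cos δ − sin φ₁ sin φ₂.
λ₂ = λ₁ + Δλ = -137.459°.
The forward bearing on arrival equals the back-azimuth from the destination plus 180°.
Back-azimuth from P₂ (6.1°, -137.5°) to P₁ (57.0°, -121.6°), with Δλ' = λ₁ − λ₂ = 15.8°: atan2( sin Δλ' cos φ₁ , cos φ₂ sin φ₁ − sin φ₂ cos φ₁ cos Δλ' ) = 10.8°.
Final bearing = (10.8° + 180°) mod 360° = 190.8°.

final bearing 190.8°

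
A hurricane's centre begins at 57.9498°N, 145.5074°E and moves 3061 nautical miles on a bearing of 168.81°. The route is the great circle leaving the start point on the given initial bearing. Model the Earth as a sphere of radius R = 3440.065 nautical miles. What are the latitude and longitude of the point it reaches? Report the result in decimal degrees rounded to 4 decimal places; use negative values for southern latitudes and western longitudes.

The arc subtends δ = 3061/3440.065 = 0.889809 rad at the centre.
With φ₁ = 57.9498° = 1.011415 rad and θ = 168.81° = 2.946290 rad:
sin φ₂ = sin φ₁ cos δ + cos φ₁ sin δ cos θ = (0.847583)(0.629561) + (0.530662)(0.776951)(-0.980989) = 0.129145
φ₂ = asin(0.129145) = 0.129506 rad = 7.4202°.
Δλ = atan2( sin θ sin δ cos φ₁ , cos δ − sin φ₁ sin φ₂ ) = atan2(0.080012, 0.520100) = 0.152643 rad = 8.7458°.
λ₂ = 145.5074° + 8.7458° = 154.2532°.

latitude 7.4202°, longitude 154.2532°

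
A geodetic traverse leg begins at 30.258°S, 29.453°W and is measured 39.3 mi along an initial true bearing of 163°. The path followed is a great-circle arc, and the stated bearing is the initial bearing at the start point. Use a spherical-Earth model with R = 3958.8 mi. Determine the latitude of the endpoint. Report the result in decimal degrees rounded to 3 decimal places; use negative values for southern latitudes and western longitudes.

latitude -30.802°

The arc subtends δ = 39.3/3958.8 = 0.009927 rad at the centre.
Start latitude φ₁ = -0.528102 rad; initial bearing θ = 2.844887 rad.
Destination latitude: φ₂ = arcsin( sin φ₁ cos δ + cos φ₁ sin δ cos θ ) = arcsin(-0.512070) = -30.802°.
For the longitude increment, Δλ = atan2( sin θ sin δ cos φ₁, cos δ − sin φ₁ sin φ₂ ) = atan2(0.002507, 0.741922) = 0.194°.
Hence λ₂ = -29.453° + 0.194° = -29.259°.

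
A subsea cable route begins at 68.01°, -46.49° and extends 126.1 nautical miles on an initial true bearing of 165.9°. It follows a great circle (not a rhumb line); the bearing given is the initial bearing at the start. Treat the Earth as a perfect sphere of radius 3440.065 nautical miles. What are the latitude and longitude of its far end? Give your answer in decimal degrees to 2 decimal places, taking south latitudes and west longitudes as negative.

latitude 65.97°, longitude -45.23°

Angular distance δ = d/R = 126.1 / 3440.065 = 0.036656 rad.
Start latitude φ₁ = 1.186998 rad; initial bearing θ = 2.895501 rad.
Applying the spherical law of cosines for sides, sin φ₂ = sin φ₁ cos δ + cos φ₁ sin δ cos θ = 0.913317, so φ₂ = 65.97°.
Then Δλ = atan2(0.003343, 0.152456) = 0.021925 rad, from sin θ sin δ cos φ₁ over cos δ − sin φ₁ sin φ₂.
Hence λ₂ = -46.49° + 1.26° = -45.23°.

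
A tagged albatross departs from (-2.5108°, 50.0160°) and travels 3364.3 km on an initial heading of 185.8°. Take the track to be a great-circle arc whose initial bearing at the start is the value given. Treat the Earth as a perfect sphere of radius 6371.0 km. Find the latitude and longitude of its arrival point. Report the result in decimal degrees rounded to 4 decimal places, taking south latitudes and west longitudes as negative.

latitude -32.5913°, longitude 46.5512°

δ = 3364.3/6371 = 0.528065 rad (30.2559°).
Start latitude φ₁ = -0.043822 rad; initial bearing θ = 3.242822 rad.
Applying the spherical law of cosines for sides, sin φ₂ = sin φ₁ cos δ + cos φ₁ sin δ cos θ = -0.538642, so φ₂ = -32.5913°.
Then Δλ = atan2(-0.050870, 0.840187) = -0.060472 rad, from sin θ sin δ cos φ₁ over cos δ − sin φ₁ sin φ₂.
Hence λ₂ = 50.0160° + -3.4648° = 46.5512°.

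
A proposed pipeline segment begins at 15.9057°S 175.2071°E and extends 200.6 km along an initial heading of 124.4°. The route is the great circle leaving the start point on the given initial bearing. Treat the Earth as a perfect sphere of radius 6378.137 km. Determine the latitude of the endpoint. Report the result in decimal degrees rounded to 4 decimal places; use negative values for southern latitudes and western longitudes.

δ = 200.6/6378.137 = 0.031451 rad (1.8020°).
Start latitude φ₁ = -0.277607 rad; initial bearing θ = 2.171190 rad.
Applying the spherical law of cosines for sides, sin φ₂ = sin φ₁ cos δ + cos φ₁ sin δ cos θ = -0.291005, so φ₂ = -16.9181°.
For the longitude increment, Δλ = atan2( sin θ sin δ cos φ₁, cos δ − sin φ₁ sin φ₂ ) = atan2(0.024953, 0.919754) = 1.5541°.
λ₂ = λ₁ + Δλ = 176.7612°.

latitude -16.9181°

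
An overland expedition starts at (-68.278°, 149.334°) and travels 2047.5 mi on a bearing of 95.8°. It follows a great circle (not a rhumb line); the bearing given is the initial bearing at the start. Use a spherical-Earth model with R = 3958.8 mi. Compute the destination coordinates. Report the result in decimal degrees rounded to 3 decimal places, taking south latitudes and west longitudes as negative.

latitude -55.688°, longitude -149.897°

The arc subtends δ = 2047.5/3958.8 = 0.517202 rad at the centre.
Converting: φ₁ = -1.191676 rad, θ = 1.672025 rad.
Destination latitude: φ₂ = arcsin( sin φ₁ cos δ + cos φ₁ sin δ cos θ ) = arcsin(-0.825977) = -55.688°.
Then Δλ = atan2(0.182061, 0.101881) = 1.060614 rad, from sin θ sin δ cos φ₁ over cos δ − sin φ₁ sin φ₂.
λ₂ = 149.334° + 60.769° = 210.103°, normalized to (−180°, 180°] → -149.897°.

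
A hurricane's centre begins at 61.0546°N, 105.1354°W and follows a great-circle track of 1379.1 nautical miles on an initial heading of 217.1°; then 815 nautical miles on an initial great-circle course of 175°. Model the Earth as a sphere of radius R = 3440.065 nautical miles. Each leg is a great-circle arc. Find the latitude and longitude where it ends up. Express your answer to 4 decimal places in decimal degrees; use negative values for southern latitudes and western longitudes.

Apply the spherical direct solution leg by leg, carrying full precision between legs.
Leg 1: from (61.0546°, -105.1354°), δ = 1379.1/3440.065 = 0.400894 rad, θ = 217.1° → φ = 40.9243°, λ = -123.2878°.
Leg 2: from (40.9243°, -123.2878°), δ = 815/3440.065 = 0.236914 rad, θ = 175° → φ = 27.3936°, λ = -121.9676°.

latitude 27.3936°, longitude -121.9676°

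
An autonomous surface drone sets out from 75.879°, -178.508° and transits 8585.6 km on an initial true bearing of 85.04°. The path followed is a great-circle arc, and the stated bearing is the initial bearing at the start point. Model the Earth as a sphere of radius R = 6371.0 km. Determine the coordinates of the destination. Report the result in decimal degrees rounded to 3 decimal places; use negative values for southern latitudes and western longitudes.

δ = 8585.6/6371 = 1.347606 rad (77.2122°).
Start latitude φ₁ = 1.324338 rad; initial bearing θ = 1.484228 rad.
sin φ₂ = sin φ₁ cos δ + cos φ₁ sin δ cos θ = (0.969783)(0.221342) + (0.243970)(0.975196)(0.086460) = 0.235224
φ₂ = asin(0.235224) = 0.237449 rad = 13.605°.
For the longitude increment, Δλ = atan2( sin θ sin δ cos φ₁, cos δ − sin φ₁ sin φ₂ ) = atan2(0.237028, -0.006774) = 91.637°.
λ₂ = -178.508° + 91.637° = -86.871°.

latitude 13.605°, longitude -86.871°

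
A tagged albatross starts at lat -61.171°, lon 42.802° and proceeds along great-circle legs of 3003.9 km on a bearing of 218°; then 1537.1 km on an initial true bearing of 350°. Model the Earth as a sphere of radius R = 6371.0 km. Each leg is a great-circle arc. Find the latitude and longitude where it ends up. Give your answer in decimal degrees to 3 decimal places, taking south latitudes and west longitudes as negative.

latitude -58.674°, longitude -29.243°

Apply the spherical direct solution leg by leg, carrying full precision between legs.
Leg 1: from (-61.171°, 42.802°), δ = 3003.9/6371 = 0.471496 rad, θ = 218° → φ = -72.377°, λ = -24.666°.
Leg 2: from (-72.377°, -24.666°), δ = 1537.1/6371 = 0.241265 rad, θ = 350° → φ = -58.674°, λ = -29.243°.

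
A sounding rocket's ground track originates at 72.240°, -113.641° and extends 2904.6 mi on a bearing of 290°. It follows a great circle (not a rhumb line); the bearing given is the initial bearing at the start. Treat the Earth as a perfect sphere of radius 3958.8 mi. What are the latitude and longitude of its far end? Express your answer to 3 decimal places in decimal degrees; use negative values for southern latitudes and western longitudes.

latitude 51.001°, longitude 157.127°

Central angle δ = d/R = 0.733707 rad.
Start latitude φ₁ = 1.260826 rad; initial bearing θ = 5.061455 rad.
Destination latitude: φ₂ = arcsin( sin φ₁ cos δ + cos φ₁ sin δ cos θ ) = arcsin(0.777162) = 51.001°.
For the longitude increment, Δλ = atan2( sin θ sin δ cos φ₁, cos δ − sin φ₁ sin φ₂ ) = atan2(-0.191939, 0.002573) = -89.232°.
λ₂ = -113.641° + -89.232° = -202.873°, normalized to (−180°, 180°] → 157.127°.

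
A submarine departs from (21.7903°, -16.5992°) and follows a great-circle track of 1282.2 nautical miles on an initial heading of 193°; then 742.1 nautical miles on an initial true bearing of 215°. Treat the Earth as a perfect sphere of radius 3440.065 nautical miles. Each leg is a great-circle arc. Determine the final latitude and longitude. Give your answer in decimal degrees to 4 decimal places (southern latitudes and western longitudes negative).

Apply the spherical direct solution leg by leg, carrying full precision between legs.
Leg 1: from (21.7903°, -16.5992°), δ = 1282.2/3440.065 = 0.372726 rad, θ = 193° → φ = 0.9313°, λ = -21.2986°.
Leg 2: from (0.9313°, -21.2986°), δ = 742.1/3440.065 = 0.215723 rad, θ = 215° → φ = -9.1745°, λ = -28.4428°.

latitude -9.1745°, longitude -28.4428°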